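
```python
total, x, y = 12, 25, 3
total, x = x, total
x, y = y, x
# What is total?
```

Trace:
`total, x, y = 12, 25, 3` → total = 12; x = 25; y = 3
`total, x = x, total` → total = 25; x = 12
`x, y = y, x` → x = 3; y = 12
So total = 25

Answer: 25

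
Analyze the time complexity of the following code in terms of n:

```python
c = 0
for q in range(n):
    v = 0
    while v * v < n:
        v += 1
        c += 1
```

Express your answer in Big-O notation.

Each loop level contributes: n × √n. Multiplying the contributions gives O(n√n).

Answer: O(n√n)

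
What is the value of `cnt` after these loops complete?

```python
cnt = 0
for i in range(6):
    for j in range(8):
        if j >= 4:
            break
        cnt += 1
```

Inner breaks at 4, outer runs 6 times
`cnt` takes the values: 0 → 1 → 2 → 3 → 4 → 5 → 6 → 7 → 8 → 9 → 10 → 11 → 12 → 13 → 14 → 15 → 16 → 17 → 18 → 19 → 20 → 21 → 22 → 23 → 24

Answer: 24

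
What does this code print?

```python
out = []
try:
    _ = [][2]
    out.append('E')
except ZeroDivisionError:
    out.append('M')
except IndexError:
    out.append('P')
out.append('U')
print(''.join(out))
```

Execution trace: 'P' (except IndexError) → 'U' (after the try/except). Output: PU

Answer: PU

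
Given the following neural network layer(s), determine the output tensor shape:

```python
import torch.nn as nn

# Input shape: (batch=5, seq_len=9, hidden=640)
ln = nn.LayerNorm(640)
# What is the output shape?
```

Input: (5, 9, 640) -> Output: (5, 9, 640)

Answer: (5, 9, 640)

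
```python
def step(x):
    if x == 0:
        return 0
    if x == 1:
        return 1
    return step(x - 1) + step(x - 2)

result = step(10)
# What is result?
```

Build up from base cases: step(0)=0, step(1)=1, step(2)=1, step(3)=2, step(4)=3, step(5)=5, step(6)=8, ..., step(10)=55

Answer: 55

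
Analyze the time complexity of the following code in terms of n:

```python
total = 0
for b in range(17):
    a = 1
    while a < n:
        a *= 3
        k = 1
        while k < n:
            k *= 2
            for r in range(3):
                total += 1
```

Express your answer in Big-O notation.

Each loop level contributes: 1 × log n × log n × 1. Multiplying the contributions gives O(log² n).

Answer: O(log² n)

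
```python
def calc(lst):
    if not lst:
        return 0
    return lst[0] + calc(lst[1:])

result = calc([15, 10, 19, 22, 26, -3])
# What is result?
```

15 + 10 + 19 + 22 + 26 + (-3) + 0 = 89

Answer: 89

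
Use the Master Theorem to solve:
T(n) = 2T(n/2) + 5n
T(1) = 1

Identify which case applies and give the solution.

a=2, b=2, f(n)=5n. log_2(2) = 1. Since c=1 = 1, Case 2 applies: T(n) = Θ(n^log_b(a) · log n) = O(n log n).

Answer: O(n log n) - Case 2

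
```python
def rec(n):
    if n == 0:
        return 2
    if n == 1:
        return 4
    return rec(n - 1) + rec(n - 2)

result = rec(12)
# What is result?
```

Build up from base cases: rec(0)=2, rec(1)=4, rec(2)=6, rec(3)=10, rec(4)=16, rec(5)=26, rec(6)=42, ..., rec(12)=754

Answer: 754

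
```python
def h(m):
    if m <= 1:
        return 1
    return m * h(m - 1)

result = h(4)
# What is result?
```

h(4) = 4 * 3 * 2 * 1 = 24

Answer: 24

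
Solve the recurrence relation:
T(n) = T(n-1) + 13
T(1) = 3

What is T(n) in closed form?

Unrolling: T(n) = T(1) + 13·(n-1) = 3 + 13(n-1) = 13n - 10.

Answer: T(n) = 13n - 10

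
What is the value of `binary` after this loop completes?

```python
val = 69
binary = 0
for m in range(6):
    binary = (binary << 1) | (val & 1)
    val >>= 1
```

Reverse lowest 6 bits of 69
`binary` takes the values: 0 → 1 → 2 → 5 → 10 → 20 → 40

Answer: 40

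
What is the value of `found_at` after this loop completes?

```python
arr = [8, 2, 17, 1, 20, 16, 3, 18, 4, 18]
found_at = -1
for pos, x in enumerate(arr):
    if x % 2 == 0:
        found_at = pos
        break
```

First even number index in [8, 2, 17, 1, 20, 16, 3, 18, 4, 18]
`found_at` takes the values: -1 → 0

Answer: 0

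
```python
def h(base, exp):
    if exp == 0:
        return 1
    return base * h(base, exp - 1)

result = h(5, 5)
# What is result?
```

h(5, 5) = 5 * 5 * 5 * 5 * 5 = 3125

Answer: 3125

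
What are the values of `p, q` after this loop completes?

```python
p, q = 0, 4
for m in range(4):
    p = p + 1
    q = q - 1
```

p goes 0→4, q goes 4→0
`p, q` takes the values: (0, 4) → (1, 4) → (1, 3) → (2, 3) → (2, 2) → (3, 2) → (3, 1) → (4, 1) → (4, 0)

Answer: 4, 0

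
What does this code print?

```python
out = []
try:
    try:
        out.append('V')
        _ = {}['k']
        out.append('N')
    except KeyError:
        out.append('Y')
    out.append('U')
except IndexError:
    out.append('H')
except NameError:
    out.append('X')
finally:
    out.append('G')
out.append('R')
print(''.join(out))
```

Execution trace: 'V' (inner try body) → 'Y' (inner except KeyError) → 'U' (try body, no exception) → 'G' (finally) → 'R' (after the try/except). Output: VYUGR

Answer: VYUGR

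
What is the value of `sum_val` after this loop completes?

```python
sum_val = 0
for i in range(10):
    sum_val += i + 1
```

Start at 0, add 1 to 10 = 55
`sum_val` takes the values: 0 → 1 → 3 → 6 → 10 → 15 → 21 → 28 → 36 → 45 → 55

Answer: 55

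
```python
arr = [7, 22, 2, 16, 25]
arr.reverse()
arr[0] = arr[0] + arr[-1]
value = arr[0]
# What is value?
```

Trace:
`arr = [7, 22, 2, 16, 25]` → arr = [7, 22, 2, 16, 25]
`arr.reverse()` → arr = [25, 16, 2, 22, 7]
`arr[0] = arr[0] + arr[-1]` → arr = [32, 16, 2, 22, 7]
`value = arr[0]` → value = 32
So value = 32

Answer: 32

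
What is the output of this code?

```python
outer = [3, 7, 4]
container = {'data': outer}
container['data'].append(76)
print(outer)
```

Key concept: dict holds reference to list.
Step by step:
`outer = [3, 7, 4]` → outer = [3, 7, 4]
`container = {'data': outer}` → container = {'data': [3, 7, 4]}
`container['data'].append(76)` → outer = [3, 7, 4, 76]; container = {'data': [3, 7, 4, 76]}
`print(outer)` → prints [3, 7, 4, 76]

Answer: [3, 7, 4, 76]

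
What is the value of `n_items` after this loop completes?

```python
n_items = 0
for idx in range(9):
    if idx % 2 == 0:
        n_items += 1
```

Count numbers divisible by 2 in range(9)
`n_items` takes the values: 0 → 1 → 2 → 3 → 4 → 5

Answer: 5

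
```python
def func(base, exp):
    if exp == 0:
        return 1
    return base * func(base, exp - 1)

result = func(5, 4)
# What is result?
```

func(5, 4) = 5 * 5 * 5 * 5 = 625

Answer: 625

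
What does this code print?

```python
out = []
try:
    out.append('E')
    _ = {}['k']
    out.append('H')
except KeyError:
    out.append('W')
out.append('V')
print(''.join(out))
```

Execution trace: 'E' (try body) → 'W' (except KeyError) → 'V' (after the try/except). Output: EWV

Answer: EWV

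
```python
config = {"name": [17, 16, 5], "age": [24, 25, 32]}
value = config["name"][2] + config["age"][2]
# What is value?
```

Trace:
`config = {"name": [17, 16, 5], "age": [24, 25, 32]}` → config = {'name': [17, 16, 5], 'age': [24, 25, 32]}
`value = config["name"][2] + config["age"][2]` → value = 37
So value = 37

Answer: 37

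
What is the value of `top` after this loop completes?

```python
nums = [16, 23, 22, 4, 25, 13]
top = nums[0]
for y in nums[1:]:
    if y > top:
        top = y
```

Maximum of [16, 23, 22, 4, 25, 13]
`top` takes the values: 16 → 23 → 25

Answer: 25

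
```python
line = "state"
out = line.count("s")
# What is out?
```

Trace:
`line = "state"` → line = 'state'
`out = line.count("s")` → out = 1
So out = 1

Answer: 1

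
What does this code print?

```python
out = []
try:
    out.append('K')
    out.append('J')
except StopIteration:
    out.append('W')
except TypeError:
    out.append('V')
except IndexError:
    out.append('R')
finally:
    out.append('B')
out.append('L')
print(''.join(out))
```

Execution trace: 'K' (try body) → 'J' (try body, no exception) → 'B' (finally) → 'L' (after the try/except). Output: KJBL

Answer: KJBL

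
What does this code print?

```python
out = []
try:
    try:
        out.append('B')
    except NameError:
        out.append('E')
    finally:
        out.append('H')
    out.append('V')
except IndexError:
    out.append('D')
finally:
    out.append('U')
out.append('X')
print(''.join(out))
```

Execution trace: 'B' (inner try body, no exception) → 'H' (inner finally) → 'V' (try body, no exception) → 'U' (finally) → 'X' (after the try/except). Output: BHVUX

Answer: BHVUX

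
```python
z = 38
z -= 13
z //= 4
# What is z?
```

Trace:
`z = 38` → z = 38
`z -= 13` → z = 25
`z //= 4` → z = 6
So z = 6

Answer: 6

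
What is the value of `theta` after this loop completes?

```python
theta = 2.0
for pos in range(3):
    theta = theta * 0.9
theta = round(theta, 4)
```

Exponential decay: 2.0 * 0.9^3
`theta` takes the values: 2.0 → 1.8 → 1.62 → 1.458

Answer: 1.458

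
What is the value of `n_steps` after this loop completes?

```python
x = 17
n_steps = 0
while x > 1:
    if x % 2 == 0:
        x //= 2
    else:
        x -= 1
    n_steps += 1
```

Steps to reduce 17 to 1
`n_steps` takes the values: 0 → 1 → 2 → 3 → 4 → 5

Answer: 5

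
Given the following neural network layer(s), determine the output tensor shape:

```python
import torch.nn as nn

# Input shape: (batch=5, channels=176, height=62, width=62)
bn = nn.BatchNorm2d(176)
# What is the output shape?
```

Input: (5, 176, 62, 62) -> Output: (5, 176, 62, 62)

Answer: (5, 176, 62, 62)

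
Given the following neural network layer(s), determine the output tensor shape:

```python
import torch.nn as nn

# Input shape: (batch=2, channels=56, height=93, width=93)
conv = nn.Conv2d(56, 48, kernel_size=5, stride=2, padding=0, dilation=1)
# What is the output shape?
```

Input: (2, 56, 93, 93) -> Output: (2, 48, 45, 45)

Answer: (2, 48, 45, 45)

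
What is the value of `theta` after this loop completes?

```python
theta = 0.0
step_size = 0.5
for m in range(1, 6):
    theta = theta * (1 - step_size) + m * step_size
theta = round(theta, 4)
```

Moving average with lr=0.5
`theta` takes the values: 0.0 → 0.5 → 1.25 → 2.125 → 3.0625 → 4.03125 → 4.0312

Answer: 4.0312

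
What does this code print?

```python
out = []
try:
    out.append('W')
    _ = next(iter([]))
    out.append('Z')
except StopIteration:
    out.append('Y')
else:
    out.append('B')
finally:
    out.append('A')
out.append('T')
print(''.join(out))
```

Execution trace: 'W' (try body) → 'Y' (except StopIteration) → 'A' (finally) → 'T' (after the try/except). Output: WYAT

Answer: WYAT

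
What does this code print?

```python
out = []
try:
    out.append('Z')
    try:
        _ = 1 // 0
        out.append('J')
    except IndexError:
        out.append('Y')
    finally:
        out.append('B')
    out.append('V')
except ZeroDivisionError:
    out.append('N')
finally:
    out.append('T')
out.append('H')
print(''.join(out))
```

Execution trace: 'Z' (try body) → 'B' (inner finally) → 'N' (except ZeroDivisionError) → 'T' (finally) → 'H' (after the try/except). Output: ZBNTH

Answer: ZBNTH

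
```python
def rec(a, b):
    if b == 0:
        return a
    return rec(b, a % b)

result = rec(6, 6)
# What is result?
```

rec(6, 6) -> rec(6, 0) -> 6

Answer: 6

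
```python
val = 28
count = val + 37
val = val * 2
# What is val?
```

Trace:
`val = 28` → val = 28
`count = val + 37` → count = 65
`val = val * 2` → val = 56
So val = 56

Answer: 56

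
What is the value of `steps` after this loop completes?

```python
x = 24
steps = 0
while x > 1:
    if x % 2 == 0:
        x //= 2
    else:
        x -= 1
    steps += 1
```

Steps to reduce 24 to 1
`steps` takes the values: 0 → 1 → 2 → 3 → 4 → 5

Answer: 5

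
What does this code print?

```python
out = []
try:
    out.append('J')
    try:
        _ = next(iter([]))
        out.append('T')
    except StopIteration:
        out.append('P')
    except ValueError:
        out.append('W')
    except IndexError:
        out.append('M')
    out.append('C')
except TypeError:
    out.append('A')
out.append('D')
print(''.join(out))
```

Execution trace: 'J' (try body) → 'P' (inner except StopIteration) → 'C' (try body, no exception) → 'D' (after the try/except). Output: JPCD

Answer: JPCD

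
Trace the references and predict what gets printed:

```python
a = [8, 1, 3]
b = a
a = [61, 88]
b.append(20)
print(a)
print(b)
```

Key concept: rebinding vs mutation: a is rebound to a new list, b still points at the original.
Step by step:
`a = [8, 1, 3]` → a = [8, 1, 3]
`b = a` → b = [8, 1, 3] (same object as a)
`a = [61, 88]` → a = [61, 88]
`b.append(20)` → b = [8, 1, 3, 20]
`print(a)` → prints [61, 88]
`print(b)` → prints [8, 1, 3, 20]

Answer:
[61, 88]
[8, 1, 3, 20]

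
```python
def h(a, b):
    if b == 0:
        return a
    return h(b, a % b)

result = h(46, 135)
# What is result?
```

h(46, 135) -> h(135, 46) -> h(46, 43) -> h(43, 3) -> h(3, 1) -> h(1, 0) -> 1

Answer: 1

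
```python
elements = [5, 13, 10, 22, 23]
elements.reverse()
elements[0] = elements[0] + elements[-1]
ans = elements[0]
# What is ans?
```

Trace:
`elements = [5, 13, 10, 22, 23]` → elements = [5, 13, 10, 22, 23]
`elements.reverse()` → elements = [23, 22, 10, 13, 5]
`elements[0] = elements[0] + elements[-1]` → elements = [28, 22, 10, 13, 5]
`ans = elements[0]` → ans = 28
So ans = 28

Answer: 28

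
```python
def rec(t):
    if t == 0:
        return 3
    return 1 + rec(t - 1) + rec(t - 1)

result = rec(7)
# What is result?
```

rec(t) = 1 + 2·rec(t-1), rec(0)=3. Closed form: (3+1)·2^7 - 1 = 511.

Answer: 511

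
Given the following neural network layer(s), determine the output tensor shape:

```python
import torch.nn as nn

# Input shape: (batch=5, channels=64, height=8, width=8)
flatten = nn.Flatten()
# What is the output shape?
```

Input: (5, 64, 8, 8) -> Output: (5, 4096)

Answer: (5, 4096)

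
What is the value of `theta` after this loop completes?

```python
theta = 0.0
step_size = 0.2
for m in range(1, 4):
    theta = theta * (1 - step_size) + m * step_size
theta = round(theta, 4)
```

Moving average with lr=0.2
`theta` takes the values: 0.0 → 0.2 → 0.56 → 1.048

Answer: 1.048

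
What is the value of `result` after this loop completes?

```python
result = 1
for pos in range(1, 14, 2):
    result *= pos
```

Product of 1, 3, 5, ... up to 13
`result` takes the values: 1 → 3 → 15 → 105 → 945 → 10395 → 135135

Answer: 135135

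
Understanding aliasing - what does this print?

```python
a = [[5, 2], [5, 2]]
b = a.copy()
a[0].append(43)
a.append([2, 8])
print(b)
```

Key concept: shallow copy with nested lists.
Step by step:
`a = [[5, 2], [5, 2]]` → a = [[5, 2], [5, 2]]
`b = a.copy()` → b = [[5, 2], [5, 2]]
`a[0].append(43)` → a = [[5, 2, 43], [5, 2]]; b = [[5, 2, 43], [5, 2]]
`a.append([2, 8])` → a = [[5, 2, 43], [5, 2], [2, 8]]
`print(b)` → prints [[5, 2, 43], [5, 2]]

Answer: [[5, 2, 43], [5, 2]]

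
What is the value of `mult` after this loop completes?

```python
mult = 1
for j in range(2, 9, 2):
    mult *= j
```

Product of even numbers 2 to 8
`mult` takes the values: 1 → 2 → 8 → 48 → 384

Answer: 384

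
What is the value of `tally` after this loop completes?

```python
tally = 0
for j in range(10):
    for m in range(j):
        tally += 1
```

Triangle number: 0+1+2+...+9
`tally` takes the values: 0 → 1 → 2 → 3 → 4 → 5 → 6 → 7 → 8 → 9 → 10 → 11 → 12 → 13 → 14 → 15 → 16 → 17 → 18 → 19 → 20 → 21 → 22 → 23 → 24 → 25 → 26 → 27 → 28 → 29 → … → 41 → 42 → 43 → 44 → 45

Answer: 45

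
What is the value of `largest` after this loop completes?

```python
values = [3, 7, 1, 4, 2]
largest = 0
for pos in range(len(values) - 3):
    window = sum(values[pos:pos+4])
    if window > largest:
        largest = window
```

Max sum of 4-element window in [3, 7, 1, 4, 2]
`largest` takes the values: 0 → 15

Answer: 15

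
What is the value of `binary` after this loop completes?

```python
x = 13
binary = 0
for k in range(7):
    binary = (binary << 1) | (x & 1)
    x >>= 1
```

Reverse lowest 7 bits of 13
`binary` takes the values: 0 → 1 → 2 → 5 → 11 → 22 → 44 → 88

Answer: 88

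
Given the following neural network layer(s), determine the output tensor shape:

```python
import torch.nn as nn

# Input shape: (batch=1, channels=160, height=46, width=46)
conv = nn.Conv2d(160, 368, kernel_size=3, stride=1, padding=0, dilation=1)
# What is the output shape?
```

Input: (1, 160, 46, 46) -> Output: (1, 368, 44, 44)

Answer: (1, 368, 44, 44)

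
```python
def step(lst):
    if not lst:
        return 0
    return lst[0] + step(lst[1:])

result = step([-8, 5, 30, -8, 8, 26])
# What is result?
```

(-8) + 5 + 30 + (-8) + 8 + 26 + 0 = 53

Answer: 53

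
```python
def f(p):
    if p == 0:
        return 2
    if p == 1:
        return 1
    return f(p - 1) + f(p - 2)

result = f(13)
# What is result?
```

Build up from base cases: f(0)=2, f(1)=1, f(2)=3, f(3)=4, f(4)=7, f(5)=11, f(6)=18, ..., f(13)=521

Answer: 521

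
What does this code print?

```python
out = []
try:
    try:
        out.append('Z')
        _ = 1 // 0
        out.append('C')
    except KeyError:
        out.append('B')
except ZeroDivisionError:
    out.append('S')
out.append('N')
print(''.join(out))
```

Execution trace: 'Z' (try body) → 'S' (outer except ZeroDivisionError) → 'N' (after the try/except). Output: ZSN

Answer: ZSN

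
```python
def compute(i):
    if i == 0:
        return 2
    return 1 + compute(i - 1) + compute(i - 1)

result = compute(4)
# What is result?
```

compute(i) = 1 + 2·compute(i-1), compute(0)=2. Closed form: (2+1)·2^4 - 1 = 47.

Answer: 47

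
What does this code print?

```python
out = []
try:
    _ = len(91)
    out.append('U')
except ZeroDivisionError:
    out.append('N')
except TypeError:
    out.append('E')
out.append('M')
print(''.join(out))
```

Execution trace: 'E' (except TypeError) → 'M' (after the try/except). Output: EM

Answer: EM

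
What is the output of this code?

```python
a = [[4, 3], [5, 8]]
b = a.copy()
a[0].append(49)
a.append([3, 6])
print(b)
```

Key concept: shallow copy with nested lists.
Step by step:
`a = [[4, 3], [5, 8]]` → a = [[4, 3], [5, 8]]
`b = a.copy()` → b = [[4, 3], [5, 8]]
`a[0].append(49)` → a = [[4, 3, 49], [5, 8]]; b = [[4, 3, 49], [5, 8]]
`a.append([3, 6])` → a = [[4, 3, 49], [5, 8], [3, 6]]
`print(b)` → prints [[4, 3, 49], [5, 8]]

Answer: [[4, 3, 49], [5, 8]]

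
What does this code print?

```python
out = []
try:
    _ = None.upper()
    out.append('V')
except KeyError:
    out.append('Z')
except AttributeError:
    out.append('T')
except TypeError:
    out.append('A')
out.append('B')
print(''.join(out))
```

Execution trace: 'T' (except AttributeError) → 'B' (after the try/except). Output: TB

Answer: TB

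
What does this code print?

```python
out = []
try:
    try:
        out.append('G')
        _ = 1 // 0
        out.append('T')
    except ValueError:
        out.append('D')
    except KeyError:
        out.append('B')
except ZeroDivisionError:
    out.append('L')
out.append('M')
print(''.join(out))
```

Execution trace: 'G' (try body) → 'L' (outer except ZeroDivisionError) → 'M' (after the try/except). Output: GLM

Answer: GLM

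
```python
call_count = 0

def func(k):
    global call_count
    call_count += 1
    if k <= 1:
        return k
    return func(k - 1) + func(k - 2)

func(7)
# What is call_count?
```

Calls(k) = 1 + Calls(k-1) + Calls(k-2); Calls(0)=Calls(1)=1. For k=7 this gives 41.

Answer: 41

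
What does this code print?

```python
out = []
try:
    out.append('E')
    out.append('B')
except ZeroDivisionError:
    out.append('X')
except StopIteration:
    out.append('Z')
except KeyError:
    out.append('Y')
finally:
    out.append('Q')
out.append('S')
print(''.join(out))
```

Execution trace: 'E' (try body) → 'B' (try body, no exception) → 'Q' (finally) → 'S' (after the try/except). Output: EBQS

Answer: EBQS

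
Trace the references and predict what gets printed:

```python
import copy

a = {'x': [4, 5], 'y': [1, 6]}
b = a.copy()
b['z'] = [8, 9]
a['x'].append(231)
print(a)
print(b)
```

Key concept: shallow copy of dict with mutable values.
Step by step:
`a = {'x': [4, 5], 'y': [1, 6]}` → a = {'x': [4, 5], 'y': [1, 6]}
`b = a.copy()` → b = {'x': [4, 5], 'y': [1, 6]}
`b['z'] = [8, 9]` → b = {'x': [4, 5], 'y': [1, 6], 'z': [8, 9]}
`a['x'].append(231)` → a = {'x': [4, 5, 231], 'y': [1, 6]}; b = {'x': [4, 5, 231], 'y': [1, 6], 'z': [8, 9]}
`print(a)` → prints {'x': [4, 5, 231], 'y': [1, 6]}
`print(b)` → prints {'x': [4, 5, 231], 'y': [1, 6], 'z': [8, 9]}

Answer:
{'x': [4, 5, 231], 'y': [1, 6]}
{'x': [4, 5, 231], 'y': [1, 6], 'z': [8, 9]}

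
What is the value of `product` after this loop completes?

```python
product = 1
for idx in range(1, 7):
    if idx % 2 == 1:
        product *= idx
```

Product of odd numbers 1 to 6
`product` takes the values: 1 → 3 → 15

Answer: 15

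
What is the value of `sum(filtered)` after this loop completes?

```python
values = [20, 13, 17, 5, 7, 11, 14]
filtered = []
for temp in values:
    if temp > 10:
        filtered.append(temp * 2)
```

Sum of doubled values > 10
`filtered` takes the values: [] → [40] → [40, 26] → [40, 26, 34] → [40, 26, 34, 22] → [40, 26, 34, 22, 28]
So `sum(filtered)` = 150

Answer: 150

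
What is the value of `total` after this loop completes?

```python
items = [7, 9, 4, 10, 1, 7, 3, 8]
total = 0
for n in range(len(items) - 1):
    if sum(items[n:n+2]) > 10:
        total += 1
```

Count windows with sum > 10
`total` takes the values: 0 → 1 → 2 → 3 → 4 → 5

Answer: 5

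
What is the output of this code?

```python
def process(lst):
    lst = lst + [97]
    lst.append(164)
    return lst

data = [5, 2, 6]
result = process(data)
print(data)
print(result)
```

Key concept: rebinding parameter vs mutation.
Step by step:
`data = [5, 2, 6]` → data = [5, 2, 6]
`result = process(data)` → result = [5, 2, 6, 97, 164]
`print(data)` → prints [5, 2, 6]
`print(result)` → prints [5, 2, 6, 97, 164]

Answer:
[5, 2, 6]
[5, 2, 6, 97, 164]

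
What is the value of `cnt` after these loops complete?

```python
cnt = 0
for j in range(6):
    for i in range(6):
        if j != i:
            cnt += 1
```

6² - 6 (exclude diagonal)
`cnt` takes the values: 0 → 1 → 2 → 3 → 4 → 5 → 6 → 7 → 8 → 9 → 10 → 11 → 12 → 13 → 14 → 15 → 16 → 17 → 18 → 19 → 20 → 21 → 22 → 23 → 24 → 25 → 26 → 27 → 28 → 29 → 30

Answer: 30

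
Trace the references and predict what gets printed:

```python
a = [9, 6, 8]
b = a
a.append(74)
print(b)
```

Key concept: basic list aliasing.
Step by step:
`a = [9, 6, 8]` → a = [9, 6, 8]
`b = a` → b = [9, 6, 8] (same object as a)
`a.append(74)` → a = [9, 6, 8, 74] (same object as b); b = [9, 6, 8, 74] (same object as a)
`print(b)` → prints [9, 6, 8, 74]

Answer: [9, 6, 8, 74]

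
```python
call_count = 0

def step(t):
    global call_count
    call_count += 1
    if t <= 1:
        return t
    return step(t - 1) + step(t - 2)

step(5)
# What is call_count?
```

Calls(t) = 1 + Calls(t-1) + Calls(t-2); Calls(0)=Calls(1)=1. For t=5 this gives 15.

Answer: 15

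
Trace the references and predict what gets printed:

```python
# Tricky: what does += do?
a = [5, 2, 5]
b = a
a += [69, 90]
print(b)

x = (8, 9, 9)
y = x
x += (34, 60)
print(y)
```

Key concept: += behavior differs for mutable vs immutable.
Step by step:
`a = [5, 2, 5]` → a = [5, 2, 5]
`b = a` → b = [5, 2, 5] (same object as a)
`a += [69, 90]` → a = [5, 2, 5, 69, 90] (same object as b); b = [5, 2, 5, 69, 90] (same object as a)
`print(b)` → prints [5, 2, 5, 69, 90]
`x = (8, 9, 9)` → x = (8, 9, 9)
`y = x` → y = (8, 9, 9)
`x += (34, 60)` → x = (8, 9, 9, 34, 60)
`print(y)` → prints (8, 9, 9)

Answer:
[5, 2, 5, 69, 90]
(8, 9, 9)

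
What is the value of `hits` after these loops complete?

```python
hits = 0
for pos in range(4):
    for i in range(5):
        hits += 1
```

4 * 5 = 20
`hits` takes the values: 0 → 1 → 2 → 3 → 4 → 5 → 6 → 7 → 8 → 9 → 10 → 11 → 12 → 13 → 14 → 15 → 16 → 17 → 18 → 19 → 20

Answer: 20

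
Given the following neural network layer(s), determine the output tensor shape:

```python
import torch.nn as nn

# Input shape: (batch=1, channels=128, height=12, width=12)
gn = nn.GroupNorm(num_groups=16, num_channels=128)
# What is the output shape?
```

Input: (1, 128, 12, 12) -> Output: (1, 128, 12, 12)

Answer: (1, 128, 12, 12)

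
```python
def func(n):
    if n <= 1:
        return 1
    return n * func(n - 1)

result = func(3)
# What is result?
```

func(3) = 3 * 2 * 1 = 6

Answer: 6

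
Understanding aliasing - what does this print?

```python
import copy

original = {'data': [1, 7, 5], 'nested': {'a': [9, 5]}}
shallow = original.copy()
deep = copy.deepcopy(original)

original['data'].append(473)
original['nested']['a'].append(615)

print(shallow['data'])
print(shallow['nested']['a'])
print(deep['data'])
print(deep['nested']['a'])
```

Key concept: comparing shallow vs deep copy.
Step by step:
`original = {'data': [1, 7, 5], 'nested': {'a': [9, 5]}}` → original = {'data': [1, 7, 5], 'nested': {'a': [9, 5]}}
`shallow = original.copy()` → shallow = {'data': [1, 7, 5], 'nested': {'a': [9, 5]}}
`deep = copy.deepcopy(original)` → deep = {'data': [1, 7, 5], 'nested': {'a': [9, 5]}}
`original['data'].append(473)` → original = {'data': [1, 7, 5, 473], 'nested': {'a': [9, 5]}}; shallow = {'data': [1, 7, 5, 473], 'nested': {'a': [9, 5]}}
`original['nested']['a'].append(615)` → original = {'data': [1, 7, 5, 473], 'nested': {'a': [9, 5, 615]}}; shallow = {'data': [1, 7, 5, 473], 'nested': {'a': [9, 5, 615]}}
`print(shallow['data'])` → prints [1, 7, 5, 473]
`print(shallow['nested']['a'])` → prints [9, 5, 615]
`print(deep['data'])` → prints [1, 7, 5]
`print(deep['nested']['a'])` → prints [9, 5]

Answer:
[1, 7, 5, 473]
[9, 5, 615]
[1, 7, 5]
[9, 5]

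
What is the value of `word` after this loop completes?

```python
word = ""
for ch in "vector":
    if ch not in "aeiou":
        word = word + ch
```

Remove vowels from 'vector'
`word` takes the values: "" → "v" → "vc" → "vct" → "vctr"

Answer: "vctr"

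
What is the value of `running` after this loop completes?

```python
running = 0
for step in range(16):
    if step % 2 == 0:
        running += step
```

Sum of even numbers 0 to 15
`running` takes the values: 0 → 2 → 6 → 12 → 20 → 30 → 42 → 56

Answer: 56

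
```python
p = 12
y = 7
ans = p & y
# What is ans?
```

Trace:
`p = 12` → p = 12
`y = 7` → y = 7
`ans = p & y` → ans = 4
So ans = 4

Answer: 4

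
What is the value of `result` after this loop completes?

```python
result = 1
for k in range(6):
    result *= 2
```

2^6 = 64
`result` takes the values: 1 → 2 → 4 → 8 → 16 → 32 → 64

Answer: 64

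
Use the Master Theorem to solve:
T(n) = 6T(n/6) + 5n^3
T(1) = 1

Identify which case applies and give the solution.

a=6, b=6, f(n)=5n^3. log_6(6) = 1. Since c=3 > 1 and the regularity condition holds (6(n/6)^3 = (6/6^3)n^3 with 6/6^3 < 1), Case 3 applies: T(n) = Θ(f(n)) = O(n^3).

Answer: O(n^3) - Case 3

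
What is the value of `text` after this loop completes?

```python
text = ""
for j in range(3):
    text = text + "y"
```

Repeat 'y' 3 times
`text` takes the values: "" → "y" → "yy" → "yyy"

Answer: "yyy"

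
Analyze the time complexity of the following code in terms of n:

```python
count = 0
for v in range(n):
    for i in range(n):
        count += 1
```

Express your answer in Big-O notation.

Each loop level contributes: n × n. Multiplying the contributions gives O(n^2).

Answer: O(n^2)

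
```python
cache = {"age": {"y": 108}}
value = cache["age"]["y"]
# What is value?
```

Trace:
`cache = {"age": {"y": 108}}` → cache = {'age': {'y': 108}}
`value = cache["age"]["y"]` → value = 108
So value = 108

Answer: 108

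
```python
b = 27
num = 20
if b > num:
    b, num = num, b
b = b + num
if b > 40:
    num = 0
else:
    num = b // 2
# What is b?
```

Trace:
`b = 27` → b = 27
`num = 20` → num = 20
`if b > num: ...` → b > num is True → b = 20; num = 27
`b = b + num` → b = 47
`if b > 40: ...` → b > 40 is True → num = 0
So b = 47

Answer: 47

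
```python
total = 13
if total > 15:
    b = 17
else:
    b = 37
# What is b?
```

Trace:
`total = 13` → total = 13
`if total > 15: ...` → total > 15 is False, take else branch → b = 37
So b = 37

Answer: 37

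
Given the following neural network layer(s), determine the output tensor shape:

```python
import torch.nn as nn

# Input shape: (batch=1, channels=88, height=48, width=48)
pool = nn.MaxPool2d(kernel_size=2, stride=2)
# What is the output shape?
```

Input: (1, 88, 48, 48) -> Output: (1, 88, 24, 24)

Answer: (1, 88, 24, 24)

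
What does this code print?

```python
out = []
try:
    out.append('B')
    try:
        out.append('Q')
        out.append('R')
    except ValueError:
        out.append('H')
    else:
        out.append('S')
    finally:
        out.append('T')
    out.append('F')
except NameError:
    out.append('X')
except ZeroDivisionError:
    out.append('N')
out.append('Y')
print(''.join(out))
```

Execution trace: 'B' (try body) → 'Q' (inner try body) → 'R' (inner try body, no exception) → 'S' (inner else) → 'T' (inner finally) → 'F' (try body, no exception) → 'Y' (after the try/except). Output: BQRSTFY

Answer: BQRSTFY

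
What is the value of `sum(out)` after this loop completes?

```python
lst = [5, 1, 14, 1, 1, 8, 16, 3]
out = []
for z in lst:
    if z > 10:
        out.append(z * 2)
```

Sum of doubled values > 10
`out` takes the values: [] → [28] → [28, 32]
So `sum(out)` = 60

Answer: 60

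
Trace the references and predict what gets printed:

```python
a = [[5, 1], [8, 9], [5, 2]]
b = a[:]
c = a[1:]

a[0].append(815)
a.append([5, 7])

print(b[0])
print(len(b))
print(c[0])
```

Key concept: slice with nested mutation.
Step by step:
`a = [[5, 1], [8, 9], [5, 2]]` → a = [[5, 1], [8, 9], [5, 2]]
`b = a[:]` → b = [[5, 1], [8, 9], [5, 2]]
`c = a[1:]` → c = [[8, 9], [5, 2]]
`a[0].append(815)` → a = [[5, 1, 815], [8, 9], [5, 2]]; b = [[5, 1, 815], [8, 9], [5, 2]]
`a.append([5, 7])` → a = [[5, 1, 815], [8, 9], [5, 2], [5, 7]]
`print(b[0])` → prints [5, 1, 815]
`print(len(b))` → prints 3
`print(c[0])` → prints [8, 9]

Answer:
[5, 1, 815]
3
[8, 9]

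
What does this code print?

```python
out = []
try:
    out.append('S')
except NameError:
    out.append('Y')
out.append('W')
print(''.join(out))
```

Execution trace: 'S' (try body, no exception) → 'W' (after the try/except). Output: SW

Answer: SW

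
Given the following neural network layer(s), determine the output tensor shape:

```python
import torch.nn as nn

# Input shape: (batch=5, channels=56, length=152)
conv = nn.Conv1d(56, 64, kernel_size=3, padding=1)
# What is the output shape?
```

Input: (5, 56, 152) -> Output: (5, 64, 152)

Answer: (5, 64, 152)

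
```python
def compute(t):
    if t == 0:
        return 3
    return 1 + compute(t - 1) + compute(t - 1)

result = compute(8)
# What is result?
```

compute(t) = 1 + 2·compute(t-1), compute(0)=3. Closed form: (3+1)·2^8 - 1 = 1023.

Answer: 1023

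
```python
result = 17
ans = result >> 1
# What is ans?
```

Trace:
`result = 17` → result = 17
`ans = result >> 1` → ans = 8
So ans = 8

Answer: 8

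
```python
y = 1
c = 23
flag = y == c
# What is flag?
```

Trace:
`y = 1` → y = 1
`c = 23` → c = 23
`flag = y == c` → flag = False
So flag = False

Answer: False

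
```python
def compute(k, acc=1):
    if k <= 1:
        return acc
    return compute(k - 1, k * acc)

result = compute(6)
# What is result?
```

Accumulator trace (n, acc): (6, 1) -> (5, 6) -> (4, 30) -> (3, 120) -> (2, 360) -> (1, 720) -> return 720

Answer: 720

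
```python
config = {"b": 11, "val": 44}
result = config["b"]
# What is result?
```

Trace:
`config = {"b": 11, "val": 44}` → config = {'b': 11, 'val': 44}
`result = config["b"]` → result = 11
So result = 11

Answer: 11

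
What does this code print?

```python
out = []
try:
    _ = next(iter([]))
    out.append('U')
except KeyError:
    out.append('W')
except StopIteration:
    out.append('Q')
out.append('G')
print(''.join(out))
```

Execution trace: 'Q' (except StopIteration) → 'G' (after the try/except). Output: QG

Answer: QG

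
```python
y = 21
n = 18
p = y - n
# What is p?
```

Trace:
`y = 21` → y = 21
`n = 18` → n = 18
`p = y - n` → p = 3
So p = 3

Answer: 3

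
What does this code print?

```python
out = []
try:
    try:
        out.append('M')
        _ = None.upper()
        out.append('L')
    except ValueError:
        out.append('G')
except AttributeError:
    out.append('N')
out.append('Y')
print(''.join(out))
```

Execution trace: 'M' (try body) → 'N' (outer except AttributeError) → 'Y' (after the try/except). Output: MNY

Answer: MNY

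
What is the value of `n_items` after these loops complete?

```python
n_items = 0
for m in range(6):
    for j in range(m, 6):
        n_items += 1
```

Upper triangle: 6 + 5 + ... + 1
`n_items` takes the values: 0 → 1 → 2 → 3 → 4 → 5 → 6 → 7 → 8 → 9 → 10 → 11 → 12 → 13 → 14 → 15 → 16 → 17 → 18 → 19 → 20 → 21

Answer: 21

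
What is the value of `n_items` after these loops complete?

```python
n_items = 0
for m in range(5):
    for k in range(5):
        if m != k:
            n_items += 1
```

5² - 5 (exclude diagonal)
`n_items` takes the values: 0 → 1 → 2 → 3 → 4 → 5 → 6 → 7 → 8 → 9 → 10 → 11 → 12 → 13 → 14 → 15 → 16 → 17 → 18 → 19 → 20

Answer: 20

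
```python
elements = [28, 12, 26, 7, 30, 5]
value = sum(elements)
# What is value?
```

Trace:
`elements = [28, 12, 26, 7, 30, 5]` → elements = [28, 12, 26, 7, 30, 5]
`value = sum(elements)` → value = 108
So value = 108

Answer: 108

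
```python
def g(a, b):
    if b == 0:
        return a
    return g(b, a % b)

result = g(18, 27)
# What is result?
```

g(18, 27) -> g(27, 18) -> g(18, 9) -> g(9, 0) -> 9

Answer: 9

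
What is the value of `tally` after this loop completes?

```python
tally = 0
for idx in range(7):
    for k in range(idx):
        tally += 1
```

Triangle number: 0+1+2+...+6
`tally` takes the values: 0 → 1 → 2 → 3 → 4 → 5 → 6 → 7 → 8 → 9 → 10 → 11 → 12 → 13 → 14 → 15 → 16 → 17 → 18 → 19 → 20 → 21

Answer: 21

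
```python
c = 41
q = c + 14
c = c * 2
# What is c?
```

Trace:
`c = 41` → c = 41
`q = c + 14` → q = 55
`c = c * 2` → c = 82
So c = 82

Answer: 82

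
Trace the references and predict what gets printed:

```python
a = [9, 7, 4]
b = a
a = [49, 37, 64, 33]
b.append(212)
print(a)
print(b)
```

Key concept: rebinding vs mutation: a is rebound to a new list, b still points at the original.
Step by step:
`a = [9, 7, 4]` → a = [9, 7, 4]
`b = a` → b = [9, 7, 4] (same object as a)
`a = [49, 37, 64, 33]` → a = [49, 37, 64, 33]
`b.append(212)` → b = [9, 7, 4, 212]
`print(a)` → prints [49, 37, 64, 33]
`print(b)` → prints [9, 7, 4, 212]

Answer:
[49, 37, 64, 33]
[9, 7, 4, 212]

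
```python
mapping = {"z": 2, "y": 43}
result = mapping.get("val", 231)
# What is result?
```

Trace:
`mapping = {"z": 2, "y": 43}` → mapping = {'z': 2, 'y': 43}
`result = mapping.get("val", 231)` → result = 231
So result = 231

Answer: 231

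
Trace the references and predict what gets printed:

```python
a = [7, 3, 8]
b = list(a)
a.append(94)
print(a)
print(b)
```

Key concept: list() constructor creates copy.
Step by step:
`a = [7, 3, 8]` → a = [7, 3, 8]
`b = list(a)` → b = [7, 3, 8]
`a.append(94)` → a = [7, 3, 8, 94]
`print(a)` → prints [7, 3, 8, 94]
`print(b)` → prints [7, 3, 8]

Answer:
[7, 3, 8, 94]
[7, 3, 8]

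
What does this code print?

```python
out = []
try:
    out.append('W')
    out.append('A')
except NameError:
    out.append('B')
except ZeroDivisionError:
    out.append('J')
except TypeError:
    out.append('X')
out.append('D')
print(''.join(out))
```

Execution trace: 'W' (try body) → 'A' (try body, no exception) → 'D' (after the try/except). Output: WAD

Answer: WAD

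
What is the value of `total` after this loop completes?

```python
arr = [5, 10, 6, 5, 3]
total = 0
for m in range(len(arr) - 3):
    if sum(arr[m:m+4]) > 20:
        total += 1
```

Count windows with sum > 20
`total` takes the values: 0 → 1 → 2

Answer: 2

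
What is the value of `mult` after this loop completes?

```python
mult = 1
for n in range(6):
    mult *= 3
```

3^6 = 729
`mult` takes the values: 1 → 3 → 9 → 27 → 81 → 243 → 729

Answer: 729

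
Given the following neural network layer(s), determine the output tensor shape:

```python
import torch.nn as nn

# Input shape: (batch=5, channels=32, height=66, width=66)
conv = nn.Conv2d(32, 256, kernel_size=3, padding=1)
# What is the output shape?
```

Input: (5, 32, 66, 66) -> Output: (5, 256, 66, 66)

Answer: (5, 256, 66, 66)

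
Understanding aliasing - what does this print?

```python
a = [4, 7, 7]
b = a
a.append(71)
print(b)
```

Key concept: basic list aliasing.
Step by step:
`a = [4, 7, 7]` → a = [4, 7, 7]
`b = a` → b = [4, 7, 7] (same object as a)
`a.append(71)` → a = [4, 7, 7, 71] (same object as b); b = [4, 7, 7, 71] (same object as a)
`print(b)` → prints [4, 7, 7, 71]

Answer: [4, 7, 7, 71]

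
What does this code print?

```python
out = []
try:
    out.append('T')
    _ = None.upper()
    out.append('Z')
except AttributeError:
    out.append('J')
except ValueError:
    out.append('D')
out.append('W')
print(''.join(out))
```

Execution trace: 'T' (try body) → 'J' (except AttributeError) → 'W' (after the try/except). Output: TJW

Answer: TJW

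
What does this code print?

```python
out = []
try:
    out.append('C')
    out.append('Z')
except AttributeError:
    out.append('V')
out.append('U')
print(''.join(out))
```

Execution trace: 'C' (try body) → 'Z' (try body, no exception) → 'U' (after the try/except). Output: CZU

Answer: CZU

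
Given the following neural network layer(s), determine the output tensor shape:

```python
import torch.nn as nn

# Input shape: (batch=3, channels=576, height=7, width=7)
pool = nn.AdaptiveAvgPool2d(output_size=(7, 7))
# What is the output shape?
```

Input: (3, 576, 7, 7) -> Output: (3, 576, 7, 7)

Answer: (3, 576, 7, 7)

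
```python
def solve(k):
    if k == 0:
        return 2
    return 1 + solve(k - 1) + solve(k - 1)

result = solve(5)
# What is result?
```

solve(k) = 1 + 2·solve(k-1), solve(0)=2. Closed form: (2+1)·2^5 - 1 = 95.

Answer: 95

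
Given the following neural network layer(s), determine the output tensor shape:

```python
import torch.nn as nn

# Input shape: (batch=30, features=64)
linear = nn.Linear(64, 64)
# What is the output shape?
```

Input: (30, 64) -> Output: (30, 64)

Answer: (30, 64)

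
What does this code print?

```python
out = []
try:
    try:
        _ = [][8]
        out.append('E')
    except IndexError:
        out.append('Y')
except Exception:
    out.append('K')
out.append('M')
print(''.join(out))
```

Execution trace: 'Y' (inner except IndexError) → 'M' (after the try/except). Output: YM

Answer: YM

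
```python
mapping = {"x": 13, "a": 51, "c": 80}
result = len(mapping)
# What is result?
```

Trace:
`mapping = {"x": 13, "a": 51, "c": 80}` → mapping = {'x': 13, 'a': 51, 'c': 80}
`result = len(mapping)` → result = 3
So result = 3

Answer: 3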